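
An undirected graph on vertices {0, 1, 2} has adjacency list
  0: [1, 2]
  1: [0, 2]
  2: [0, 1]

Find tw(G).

A width-2 tree decomposition is:
Bags: B1 = {0, 1, 2}
Tree: (single bag)
A single bag containing all 3 vertices is trivially a valid decomposition of width 2. Conversely, {0, 1, 2} is a clique of size 3, and the vertices of any clique must share a bag in every tree decomposition; so some bag has ≥ 3 vertices and tw(G) ≥ 2. Therefore the treewidth is 2.

2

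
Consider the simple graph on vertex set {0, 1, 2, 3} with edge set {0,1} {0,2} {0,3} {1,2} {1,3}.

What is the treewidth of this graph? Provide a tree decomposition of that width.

The largest bag has 3 vertices, giving width 2; this decomposition certifies tw(G) ≤ 2. On the other hand G contains the 3-clique {0, 1, 2}. A clique must lie in a single bag of any decomposition, so no decomposition can have width below 2. Therefore the treewidth is 2.

Treewidth 2.
Bags: B1 = {0, 1, 3}  B2 = {0, 1, 2}
Tree: B1–B2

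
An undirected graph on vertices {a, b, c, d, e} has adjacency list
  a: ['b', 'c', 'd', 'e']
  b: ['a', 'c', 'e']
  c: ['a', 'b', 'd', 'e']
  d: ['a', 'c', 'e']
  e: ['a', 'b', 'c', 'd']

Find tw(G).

A width-3 tree decomposition is:
Bags: B1 = {a, b, c, e}  B2 = {a, c, d, e}
Tree: B1–B2
Every bag has size at most 4, so the width is 4 − 1 = 3 and tw(G) ≤ 3. Conversely, {a, c, d, e} is a clique of size 4, and the vertices of any clique must share a bag in every tree decomposition; so some bag has ≥ 4 vertices and tw(G) ≥ 3. The upper and lower bounds meet at 3, so that is the treewidth.

3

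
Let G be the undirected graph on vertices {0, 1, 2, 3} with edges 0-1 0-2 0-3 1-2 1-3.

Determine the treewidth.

A width-2 tree decomposition is:
Bags: B1 = {0, 1, 3}  B2 = {0, 1, 2}
Tree: B1–B2
The largest bag has 3 vertices, giving width 2; this decomposition certifies tw(G) ≤ 2. On the other hand G contains the 3-clique {0, 1, 2}. A clique must lie in a single bag of any decomposition, so no decomposition can have width below 2. Hence tw(G) = 2 exactly.

2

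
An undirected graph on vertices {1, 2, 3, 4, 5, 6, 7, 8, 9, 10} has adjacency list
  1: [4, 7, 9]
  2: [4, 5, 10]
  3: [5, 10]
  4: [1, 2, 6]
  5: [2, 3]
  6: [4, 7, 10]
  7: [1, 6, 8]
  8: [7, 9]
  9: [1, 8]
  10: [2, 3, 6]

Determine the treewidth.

2

A width-2 tree decomposition is:
Bags: B1 = {3, 5, 10}  B2 = {2, 5, 10}  B3 = {2, 6, 10}  B4 = {2, 4, 6}  B5 = {4, 6, 7}  B6 = {1, 4, 7}  B7 = {1, 7, 8}  B8 = {1, 8, 9}
Tree: B1–B2, B2–B3, B3–B4, B4–B5, B5–B6, B6–B7, B7–B8
Each bag holds 3 vertices, so the decomposition has width 2, which upper-bounds the treewidth. Since 3–5–2–10–3 is a cycle in G, G is not acyclic. Forests are exactly the graphs of treewidth ≤ 1, so tw(G) ≥ 2. Combining the bounds, tw(G) = 2.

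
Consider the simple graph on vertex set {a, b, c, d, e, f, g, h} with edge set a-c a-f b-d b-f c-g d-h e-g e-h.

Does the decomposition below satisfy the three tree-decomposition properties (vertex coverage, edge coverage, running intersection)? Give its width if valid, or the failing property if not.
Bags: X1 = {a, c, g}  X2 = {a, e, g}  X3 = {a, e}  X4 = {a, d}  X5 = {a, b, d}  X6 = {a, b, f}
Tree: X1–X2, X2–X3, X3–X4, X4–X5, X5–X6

No — vertex h appears in no bag.

A tree decomposition must satisfy three properties: every vertex lies in some bag; for every edge, both endpoints lie together in some bag; and for every vertex, the bags containing it form a connected subtree. Here vertex h appears in no bag, so the decomposition is invalid.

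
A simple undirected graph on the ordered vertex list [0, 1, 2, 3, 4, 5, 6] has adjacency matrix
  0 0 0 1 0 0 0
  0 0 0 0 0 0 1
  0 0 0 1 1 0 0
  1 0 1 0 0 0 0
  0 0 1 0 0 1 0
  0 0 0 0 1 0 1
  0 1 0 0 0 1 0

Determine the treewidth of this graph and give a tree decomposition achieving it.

Treewidth 1.
One such decomposition:
Bags: B1 = {0, 3}  B2 = {2, 3}  B3 = {2, 4}  B4 = {4, 5}  B5 = {5, 6}  B6 = {1, 6}
Tree: B1–B2, B2–B3, B3–B4, B4–B5, B5–B6

Every bag has size at most 2, so the width is 2 − 1 = 1 and tw(G) ≤ 1. Since G has at least one edge (e.g. 0–3), it is not an edgeless graph, so tw(G) ≥ 1. Hence tw(G) = 1 exactly.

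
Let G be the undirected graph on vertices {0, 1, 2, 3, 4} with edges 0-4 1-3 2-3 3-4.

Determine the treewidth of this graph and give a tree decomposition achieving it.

Every bag has size at most 2, so the width is 2 − 1 = 1 and tw(G) ≤ 1. Since G has at least one edge (e.g. 4–3), it is not an edgeless graph, so tw(G) ≥ 1. Combining the bounds, tw(G) = 1.

Treewidth 1.
One such decomposition:
Bags: B1 = {3, 4}  B2 = {1, 3}  B3 = {2, 3}  B4 = {0, 4}
Tree: B1–B2, B2–B3, B1–B4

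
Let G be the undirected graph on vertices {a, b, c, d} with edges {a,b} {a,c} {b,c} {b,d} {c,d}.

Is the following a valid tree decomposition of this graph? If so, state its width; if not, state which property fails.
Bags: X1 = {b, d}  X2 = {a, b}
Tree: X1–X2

No — vertex c appears in no bag.

A tree decomposition must satisfy three properties: every vertex lies in some bag; for every edge, both endpoints lie together in some bag; and for every vertex, the bags containing it form a connected subtree. Here vertex c appears in no bag, so the decomposition is invalid.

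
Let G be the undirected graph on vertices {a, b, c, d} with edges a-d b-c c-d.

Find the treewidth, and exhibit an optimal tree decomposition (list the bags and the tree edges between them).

Treewidth 1.
One optimal decomposition is:
Bags: B1 = {a, d}  B2 = {c, d}  B3 = {b, c}
Tree: B1–B2, B2–B3

Every bag has size at most 2, so the width is 2 − 1 = 1 and tw(G) ≤ 1. G has an edge, so its treewidth is at least 1. Hence tw(G) = 1 exactly.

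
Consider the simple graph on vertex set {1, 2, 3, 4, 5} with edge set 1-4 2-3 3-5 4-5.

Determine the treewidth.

A width-1 tree decomposition is:
Bags: B1 = {1, 4}  B2 = {4, 5}  B3 = {3, 5}  B4 = {2, 3}
Tree: B1–B2, B2–B3, B3–B4
Every bag has size at most 2, so the width is 2 − 1 = 1 and tw(G) ≤ 1. Any graph with an edge has treewidth ≥ 1, and G has the edge 1–4. The upper and lower bounds meet at 1, so that is the treewidth.

1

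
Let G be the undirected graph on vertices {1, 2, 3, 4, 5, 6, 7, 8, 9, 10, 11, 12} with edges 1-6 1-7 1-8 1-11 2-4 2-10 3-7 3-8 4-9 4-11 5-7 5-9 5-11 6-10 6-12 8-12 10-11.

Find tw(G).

3

A width-3 tree decomposition is:
Bags: B1 = {2, 4, 9, 10}  B2 = {4, 9, 10, 11}  B3 = {5, 9, 10, 11}  B4 = {5, 6, 10, 11}  B5 = {1, 5, 6, 11}  B6 = {1, 5, 6, 7}  B7 = {1, 6, 7, 12}  B8 = {1, 7, 8, 12}  B9 = {3, 7, 8, 12}
Tree: B1–B2, B2–B3, B3–B4, B4–B5, B5–B6, B6–B7, B7–B8, B8–B9
Every bag has size at most 4, so the width is 4 − 1 = 3 and tw(G) ≤ 3. For the lower bound: the 4 vertex sets {2,4,9}, {10}, {11}, {1,5,6,7} are disjoint, each induces a connected subgraph, and every pair is joined by at least one edge of G. Contracting each set to a single vertex therefore yields K_{4} as a minor, and since treewidth is minor-monotone, tw(G) ≥ tw(K_{4}) = 3. The upper and lower bounds meet at 3, so that is the treewidth.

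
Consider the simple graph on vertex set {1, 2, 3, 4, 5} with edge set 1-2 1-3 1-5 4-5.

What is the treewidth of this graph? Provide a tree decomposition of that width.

Each bag holds 2 vertices, so the decomposition has width 1, which upper-bounds the treewidth. Since G has at least one edge (e.g. 2–1), it is not an edgeless graph, so tw(G) ≥ 1. Therefore the treewidth is 1.

Treewidth 1.
One such decomposition:
Bags: B1 = {1, 2}  B2 = {1, 5}  B3 = {1, 3}  B4 = {4, 5}
Tree: B1–B2, B2–B3, B2–B4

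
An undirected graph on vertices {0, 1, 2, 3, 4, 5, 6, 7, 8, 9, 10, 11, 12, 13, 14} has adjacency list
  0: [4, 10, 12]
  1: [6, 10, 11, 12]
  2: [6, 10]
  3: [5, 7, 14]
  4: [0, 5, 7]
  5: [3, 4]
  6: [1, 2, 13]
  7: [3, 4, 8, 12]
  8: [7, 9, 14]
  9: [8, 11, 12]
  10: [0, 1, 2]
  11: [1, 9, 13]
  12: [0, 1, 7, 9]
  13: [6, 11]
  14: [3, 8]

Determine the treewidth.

A width-3 tree decomposition is:
Bags: B1 = {3, 4, 5, 14}  B2 = {3, 4, 7, 14}  B3 = {4, 7, 8, 14}  B4 = {0, 4, 7, 8}  B5 = {0, 7, 8, 12}  B6 = {0, 8, 9, 12}  B7 = {0, 9, 10, 12}  B8 = {1, 9, 10, 12}  B9 = {1, 9, 10, 11}  B10 = {1, 2, 10, 11}  B11 = {1, 2, 6, 11}  B12 = {2, 6, 11, 13}
Tree: B1–B2, B2–B3, B3–B4, B4–B5, B5–B6, B6–B7, B7–B8, B8–B9, B9–B10, B10–B11, B11–B12
The largest bag has 4 vertices, giving width 3; this decomposition certifies tw(G) ≤ 3. For the lower bound: the 4 vertex sets {3,5,14}, {4}, {7}, {0,8,9,12} are disjoint, each induces a connected subgraph, and every pair is joined by at least one edge of G. Contracting each set to a single vertex therefore yields K_{4} as a minor, and since treewidth is minor-monotone, tw(G) ≥ tw(K_{4}) = 3. Therefore the treewidth is 3.

3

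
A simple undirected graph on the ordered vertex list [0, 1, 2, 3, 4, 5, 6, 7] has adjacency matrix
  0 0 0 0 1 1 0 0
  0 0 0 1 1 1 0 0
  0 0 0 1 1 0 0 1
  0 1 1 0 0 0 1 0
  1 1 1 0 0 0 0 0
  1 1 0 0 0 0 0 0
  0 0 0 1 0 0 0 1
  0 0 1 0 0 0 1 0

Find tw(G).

2

A width-2 tree decomposition is:
Bags: B1 = {2, 6, 7}  B2 = {2, 3, 6}  B3 = {2, 3, 4}  B4 = {1, 3, 4}  B5 = {0, 1, 4}  B6 = {0, 1, 5}
Tree: B1–B2, B2–B3, B3–B4, B4–B5, B5–B6
The largest bag has 3 vertices, giving width 2; this decomposition certifies tw(G) ≤ 2. Since 7–6–3–2–7 is a cycle in G, G is not acyclic. Forests are exactly the graphs of treewidth ≤ 1, so tw(G) ≥ 2. Therefore the treewidth is 2.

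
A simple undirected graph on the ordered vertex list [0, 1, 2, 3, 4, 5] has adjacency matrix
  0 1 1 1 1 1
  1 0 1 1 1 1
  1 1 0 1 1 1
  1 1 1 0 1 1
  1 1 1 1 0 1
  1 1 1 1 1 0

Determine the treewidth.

5

A width-5 tree decomposition is:
Bags: B1 = {0, 1, 2, 3, 4, 5}
Tree: (single bag)
With just one bag of size 6, the width is 6 − 1 = 5, so tw(G) ≤ 5. Conversely, {0, 1, 2, 3, 4, 5} is a clique of size 6, and the vertices of any clique must share a bag in every tree decomposition; so some bag has ≥ 6 vertices and tw(G) ≥ 5. Combining the bounds, tw(G) = 5.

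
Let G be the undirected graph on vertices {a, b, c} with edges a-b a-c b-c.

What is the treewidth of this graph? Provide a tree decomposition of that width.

A single bag containing all 3 vertices is trivially a valid decomposition of width 2. Conversely, {a, b, c} is a clique of size 3, and the vertices of any clique must share a bag in every tree decomposition; so some bag has ≥ 3 vertices and tw(G) ≥ 2. Hence tw(G) = 2 exactly.

Treewidth 2.
Bags: B1 = {a, b, c}
Tree: (single bag)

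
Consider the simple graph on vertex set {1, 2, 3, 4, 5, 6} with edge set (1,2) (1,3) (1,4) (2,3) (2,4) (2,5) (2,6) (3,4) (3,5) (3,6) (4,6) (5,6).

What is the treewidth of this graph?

3

A width-3 tree decomposition is:
Bags: B1 = {1, 2, 3, 4}  B2 = {2, 3, 4, 6}  B3 = {2, 3, 5, 6}
Tree: B1–B2, B2–B3
Every bag has size at most 4, so the width is 4 − 1 = 3 and tw(G) ≤ 3. For the lower bound, the 4 vertices {1, 2, 3, 4} are pairwise adjacent, and any tree decomposition puts a clique entirely inside one bag — forcing width ≥ 3. Therefore the treewidth is 3.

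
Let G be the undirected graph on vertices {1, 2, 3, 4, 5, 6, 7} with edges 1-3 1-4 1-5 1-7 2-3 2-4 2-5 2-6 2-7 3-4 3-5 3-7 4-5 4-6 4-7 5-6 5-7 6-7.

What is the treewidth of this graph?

4

A width-4 tree decomposition is:
Bags: B1 = {1, 3, 4, 5, 7}  B2 = {2, 3, 4, 5, 7}  B3 = {2, 4, 5, 6, 7}
Tree: B1–B2, B2–B3
Every bag has size at most 5, so the width is 5 − 1 = 4 and tw(G) ≤ 4. On the other hand G contains the 5-clique {1, 3, 4, 5, 7}. A clique must lie in a single bag of any decomposition, so no decomposition can have width below 4. The upper and lower bounds meet at 4, so that is the treewidth.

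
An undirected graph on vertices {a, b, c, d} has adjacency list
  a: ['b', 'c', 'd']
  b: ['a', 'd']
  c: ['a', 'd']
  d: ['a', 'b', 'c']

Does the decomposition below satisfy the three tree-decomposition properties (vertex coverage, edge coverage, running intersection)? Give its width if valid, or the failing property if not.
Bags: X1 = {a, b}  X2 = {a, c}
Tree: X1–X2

No — vertex d appears in no bag.

A tree decomposition must satisfy three properties: every vertex lies in some bag; for every edge, both endpoints lie together in some bag; and for every vertex, the bags containing it form a connected subtree. Here vertex d appears in no bag, so the decomposition is invalid.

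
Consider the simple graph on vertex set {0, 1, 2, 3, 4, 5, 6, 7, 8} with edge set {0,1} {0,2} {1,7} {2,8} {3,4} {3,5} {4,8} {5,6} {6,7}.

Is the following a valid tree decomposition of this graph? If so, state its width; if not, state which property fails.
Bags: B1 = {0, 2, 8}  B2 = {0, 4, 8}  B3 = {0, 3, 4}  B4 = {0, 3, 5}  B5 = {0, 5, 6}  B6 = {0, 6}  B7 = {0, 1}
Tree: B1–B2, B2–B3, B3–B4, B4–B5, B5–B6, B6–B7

No — vertex 7 appears in no bag.

A tree decomposition must satisfy three properties: every vertex lies in some bag; for every edge, both endpoints lie together in some bag; and for every vertex, the bags containing it form a connected subtree. Here vertex 7 appears in no bag, so the decomposition is invalid.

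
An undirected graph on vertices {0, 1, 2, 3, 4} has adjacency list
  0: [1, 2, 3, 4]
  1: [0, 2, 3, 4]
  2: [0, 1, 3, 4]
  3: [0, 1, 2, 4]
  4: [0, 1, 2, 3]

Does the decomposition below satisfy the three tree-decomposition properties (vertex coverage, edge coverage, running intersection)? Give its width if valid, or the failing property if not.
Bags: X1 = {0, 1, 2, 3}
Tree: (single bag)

A tree decomposition must satisfy three properties: every vertex lies in some bag; for every edge, both endpoints lie together in some bag; and for every vertex, the bags containing it form a connected subtree. Here vertex 4 appears in no bag, so the decomposition is invalid.

No — vertex 4 appears in no bag.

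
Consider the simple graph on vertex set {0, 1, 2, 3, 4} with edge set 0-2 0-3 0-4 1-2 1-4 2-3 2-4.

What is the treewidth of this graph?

A width-2 tree decomposition is:
Bags: B1 = {0, 2, 4}  B2 = {1, 2, 4}  B3 = {0, 2, 3}
Tree: B1–B2, B1–B3
Every bag has size at most 3, so the width is 3 − 1 = 2 and tw(G) ≤ 2. Conversely, {0, 2, 3} is a clique of size 3, and the vertices of any clique must share a bag in every tree decomposition; so some bag has ≥ 3 vertices and tw(G) ≥ 2. Hence tw(G) = 2 exactly.

2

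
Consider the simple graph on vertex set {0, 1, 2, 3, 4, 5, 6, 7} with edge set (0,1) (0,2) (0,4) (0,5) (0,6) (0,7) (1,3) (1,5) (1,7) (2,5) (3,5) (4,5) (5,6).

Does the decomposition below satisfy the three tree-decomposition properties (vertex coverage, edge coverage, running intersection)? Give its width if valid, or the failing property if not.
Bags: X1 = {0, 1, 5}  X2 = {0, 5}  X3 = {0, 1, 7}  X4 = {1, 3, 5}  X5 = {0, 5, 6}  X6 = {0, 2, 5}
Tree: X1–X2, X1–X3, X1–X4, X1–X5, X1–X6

No — vertex 4 appears in no bag.

A tree decomposition must satisfy three properties: every vertex lies in some bag; for every edge, both endpoints lie together in some bag; and for every vertex, the bags containing it form a connected subtree. Here vertex 4 appears in no bag, so the decomposition is invalid.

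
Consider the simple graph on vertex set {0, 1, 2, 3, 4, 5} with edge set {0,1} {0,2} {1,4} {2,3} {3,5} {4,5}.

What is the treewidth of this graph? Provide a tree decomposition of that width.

Each bag holds 3 vertices, so the decomposition has width 2, which upper-bounds the treewidth. Since 2–0–1–4–5–3–2 is a cycle in G, G is not acyclic. Forests are exactly the graphs of treewidth ≤ 1, so tw(G) ≥ 2. The upper and lower bounds meet at 2, so that is the treewidth.

Treewidth 2.
One such decomposition:
Bags: B1 = {0, 1, 2}  B2 = {1, 2, 4}  B3 = {2, 4, 5}  B4 = {2, 3, 5}
Tree: B1–B2, B2–B3, B3–B4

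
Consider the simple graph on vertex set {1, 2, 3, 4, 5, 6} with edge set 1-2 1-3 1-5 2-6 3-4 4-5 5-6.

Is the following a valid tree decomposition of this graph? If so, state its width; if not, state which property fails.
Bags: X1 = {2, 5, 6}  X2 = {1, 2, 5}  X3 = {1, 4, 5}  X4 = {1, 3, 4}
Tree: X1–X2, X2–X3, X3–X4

Vertex coverage: the bags together contain {1, 2, 3, 4, 5, 6}, the full vertex set. Edge coverage: each edge of G has both endpoints in at least one bag. Running intersection: for every vertex, the bags containing it form a connected subtree. All three properties hold, so this is a valid tree decomposition of width max|bag| − 1 = 2, and hence tw(G) ≤ 2.

Yes; width 2.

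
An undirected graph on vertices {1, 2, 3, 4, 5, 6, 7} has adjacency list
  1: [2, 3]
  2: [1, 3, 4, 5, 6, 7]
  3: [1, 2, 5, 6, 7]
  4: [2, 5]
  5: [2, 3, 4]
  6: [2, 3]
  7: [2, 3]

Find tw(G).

2

A width-2 tree decomposition is:
Bags: B1 = {1, 2, 3}  B2 = {2, 3, 6}  B3 = {2, 3, 7}  B4 = {2, 3, 5}  B5 = {2, 4, 5}
Tree: B1–B2, B2–B3, B2–B4, B4–B5
The largest bag has 3 vertices, giving width 2; this decomposition certifies tw(G) ≤ 2. For the lower bound, the 3 vertices {1, 2, 3} are pairwise adjacent, and any tree decomposition puts a clique entirely inside one bag — forcing width ≥ 2. Hence tw(G) = 2 exactly.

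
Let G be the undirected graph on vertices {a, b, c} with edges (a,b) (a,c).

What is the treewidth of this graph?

A width-1 tree decomposition is:
Bags: B1 = {a, b}  B2 = {a, c}
Tree: B1–B2
Each bag holds 2 vertices, so the decomposition has width 1, which upper-bounds the treewidth. G has an edge, so its treewidth is at least 1. The upper and lower bounds meet at 1, so that is the treewidth.

1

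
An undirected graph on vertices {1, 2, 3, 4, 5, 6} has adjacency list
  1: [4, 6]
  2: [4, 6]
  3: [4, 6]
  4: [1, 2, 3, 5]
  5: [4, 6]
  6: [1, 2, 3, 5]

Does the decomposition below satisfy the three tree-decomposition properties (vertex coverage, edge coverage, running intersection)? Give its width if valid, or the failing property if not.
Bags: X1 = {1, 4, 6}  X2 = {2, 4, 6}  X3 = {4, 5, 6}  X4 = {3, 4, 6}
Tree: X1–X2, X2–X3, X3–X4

Yes; width 2.

Every vertex of G appears in some bag (union = {1, 2, 3, 4, 5, 6}); every edge is covered by a bag; and for each vertex v the set of bags containing v is connected in the bag tree. The decomposition is therefore valid. The largest bag has 3 vertices, so the width is 2.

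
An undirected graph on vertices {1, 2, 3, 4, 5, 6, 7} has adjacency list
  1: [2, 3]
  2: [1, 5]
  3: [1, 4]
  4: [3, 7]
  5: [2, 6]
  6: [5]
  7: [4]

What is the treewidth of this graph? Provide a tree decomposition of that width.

Treewidth 1.
Bags: B1 = {4, 7}  B2 = {3, 4}  B3 = {1, 3}  B4 = {1, 2}  B5 = {2, 5}  B6 = {5, 6}
Tree: B1–B2, B2–B3, B3–B4, B4–B5, B5–B6

Every bag has size at most 2, so the width is 2 − 1 = 1 and tw(G) ≤ 1. Any graph with an edge has treewidth ≥ 1, and G has the edge 7–4. The upper and lower bounds meet at 1, so that is the treewidth.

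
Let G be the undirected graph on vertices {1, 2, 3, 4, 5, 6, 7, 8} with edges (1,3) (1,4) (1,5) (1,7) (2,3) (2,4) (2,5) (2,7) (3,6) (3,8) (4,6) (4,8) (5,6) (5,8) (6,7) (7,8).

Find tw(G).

4

A width-4 tree decomposition is:
Bags: B1 = {3, 4, 5, 6, 7}  B2 = {3, 4, 5, 7, 8}  B3 = {2, 3, 4, 5, 7}  B4 = {1, 3, 4, 5, 7}
Tree: B1–B2, B2–B3, B3–B4
Each bag holds 5 vertices, so the decomposition has width 4, which upper-bounds the treewidth. For the lower bound: the 5 vertex sets {6,7}, {5,8}, {2,3}, {4}, {1} are disjoint, each induces a connected subgraph, and every pair is joined by at least one edge of G. Contracting each set to a single vertex therefore yields K_{5} as a minor, and since treewidth is minor-monotone, tw(G) ≥ tw(K_{5}) = 4. Therefore the treewidth is 4.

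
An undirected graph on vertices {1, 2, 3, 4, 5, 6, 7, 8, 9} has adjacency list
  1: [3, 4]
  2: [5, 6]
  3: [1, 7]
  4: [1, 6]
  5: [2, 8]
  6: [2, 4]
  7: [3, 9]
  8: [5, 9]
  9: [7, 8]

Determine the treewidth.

A width-2 tree decomposition is:
Bags: B1 = {3, 7, 9}  B2 = {1, 3, 9}  B3 = {1, 4, 9}  B4 = {4, 6, 9}  B5 = {2, 6, 9}  B6 = {2, 5, 9}  B7 = {5, 8, 9}
Tree: B1–B2, B2–B3, B3–B4, B4–B5, B5–B6, B6–B7
Every bag has size at most 3, so the width is 3 − 1 = 2 and tw(G) ≤ 2. The edges 9–7–3–1–4–6–2–5–8–9 form a cycle, so G is not a tree and its treewidth is at least 2. Combining the bounds, tw(G) = 2.

2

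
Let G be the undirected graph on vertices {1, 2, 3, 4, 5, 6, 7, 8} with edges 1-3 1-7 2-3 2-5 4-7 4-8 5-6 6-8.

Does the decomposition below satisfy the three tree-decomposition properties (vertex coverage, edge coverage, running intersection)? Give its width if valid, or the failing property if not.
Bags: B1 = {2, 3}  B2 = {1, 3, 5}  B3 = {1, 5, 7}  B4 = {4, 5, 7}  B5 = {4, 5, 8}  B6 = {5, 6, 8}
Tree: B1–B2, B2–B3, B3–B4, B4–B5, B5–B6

A tree decomposition must satisfy three properties: every vertex lies in some bag; for every edge, both endpoints lie together in some bag; and for every vertex, the bags containing it form a connected subtree. Here edge (5,2) lies in no bag, so the decomposition is invalid.

No — edge (5,2) lies in no bag.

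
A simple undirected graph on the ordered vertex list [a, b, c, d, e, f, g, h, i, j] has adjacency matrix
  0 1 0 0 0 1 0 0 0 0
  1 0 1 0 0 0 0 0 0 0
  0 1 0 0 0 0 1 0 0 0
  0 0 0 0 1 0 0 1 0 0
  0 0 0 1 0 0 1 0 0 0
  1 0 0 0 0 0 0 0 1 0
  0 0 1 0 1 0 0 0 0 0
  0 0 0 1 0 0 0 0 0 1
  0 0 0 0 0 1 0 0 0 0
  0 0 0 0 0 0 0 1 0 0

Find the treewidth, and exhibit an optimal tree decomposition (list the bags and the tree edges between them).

Each bag holds 2 vertices, so the decomposition has width 1, which upper-bounds the treewidth. G has an edge, so its treewidth is at least 1. Therefore the treewidth is 1.

Treewidth 1.
Bags: B1 = {h, j}  B2 = {d, h}  B3 = {d, e}  B4 = {e, g}  B5 = {c, g}  B6 = {b, c}  B7 = {a, b}  B8 = {a, f}  B9 = {f, i}
Tree: B1–B2, B2–B3, B3–B4, B4–B5, B5–B6, B6–B7, B7–B8, B8–B9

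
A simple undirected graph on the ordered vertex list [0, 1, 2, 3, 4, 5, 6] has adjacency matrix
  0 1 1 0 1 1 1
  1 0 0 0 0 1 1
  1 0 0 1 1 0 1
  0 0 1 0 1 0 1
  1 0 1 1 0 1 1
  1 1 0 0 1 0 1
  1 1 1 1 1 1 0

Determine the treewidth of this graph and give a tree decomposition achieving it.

Treewidth 3.
One optimal decomposition is:
Bags: B1 = {0, 1, 5, 6}  B2 = {0, 4, 5, 6}  B3 = {0, 2, 4, 6}  B4 = {2, 3, 4, 6}
Tree: B1–B2, B2–B3, B3–B4

The largest bag has 4 vertices, giving width 3; this decomposition certifies tw(G) ≤ 3. Conversely, {0, 1, 5, 6} is a clique of size 4, and the vertices of any clique must share a bag in every tree decomposition; so some bag has ≥ 4 vertices and tw(G) ≥ 3. Combining the bounds, tw(G) = 3.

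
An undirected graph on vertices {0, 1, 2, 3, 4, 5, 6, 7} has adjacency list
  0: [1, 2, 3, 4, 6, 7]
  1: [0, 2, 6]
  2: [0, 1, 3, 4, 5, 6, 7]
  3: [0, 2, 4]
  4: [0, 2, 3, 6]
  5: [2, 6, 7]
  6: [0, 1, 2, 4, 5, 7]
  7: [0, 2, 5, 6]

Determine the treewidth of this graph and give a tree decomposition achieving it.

Treewidth 3.
One such decomposition:
Bags: B1 = {0, 2, 4, 6}  B2 = {0, 2, 3, 4}  B3 = {0, 2, 6, 7}  B4 = {2, 5, 6, 7}  B5 = {0, 1, 2, 6}
Tree: B1–B2, B1–B3, B3–B4, B1–B5

The largest bag has 4 vertices, giving width 3; this decomposition certifies tw(G) ≤ 3. On the other hand G contains the 4-clique {0, 2, 3, 4}. A clique must lie in a single bag of any decomposition, so no decomposition can have width below 3. Combining the bounds, tw(G) = 3.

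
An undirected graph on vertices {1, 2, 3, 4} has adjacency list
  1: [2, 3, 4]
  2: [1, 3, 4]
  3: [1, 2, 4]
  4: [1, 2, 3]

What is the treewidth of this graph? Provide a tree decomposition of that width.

With just one bag of size 4, the width is 4 − 1 = 3, so tw(G) ≤ 3. For the lower bound, the 4 vertices {1, 2, 3, 4} are pairwise adjacent, and any tree decomposition puts a clique entirely inside one bag — forcing width ≥ 3. Hence tw(G) = 3 exactly.

Treewidth 3.
Bags: B1 = {1, 2, 3, 4}
Tree: (single bag)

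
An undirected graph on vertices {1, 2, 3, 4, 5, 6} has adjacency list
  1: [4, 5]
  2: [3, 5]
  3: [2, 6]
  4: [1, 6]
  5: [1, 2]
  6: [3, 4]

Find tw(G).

2

A width-2 tree decomposition is:
Bags: B1 = {1, 4, 6}  B2 = {1, 5, 6}  B3 = {2, 5, 6}  B4 = {2, 3, 6}
Tree: B1–B2, B2–B3, B3–B4
Each bag holds 3 vertices, so the decomposition has width 2, which upper-bounds the treewidth. Since 6–4–1–5–2–3–6 is a cycle in G, G is not acyclic. Forests are exactly the graphs of treewidth ≤ 1, so tw(G) ≥ 2. Combining the bounds, tw(G) = 2.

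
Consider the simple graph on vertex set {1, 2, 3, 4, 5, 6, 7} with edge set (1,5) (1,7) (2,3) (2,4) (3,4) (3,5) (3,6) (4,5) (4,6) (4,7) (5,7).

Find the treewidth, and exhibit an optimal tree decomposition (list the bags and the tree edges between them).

The largest bag has 3 vertices, giving width 2; this decomposition certifies tw(G) ≤ 2. For the lower bound, the 3 vertices {1, 5, 7} are pairwise adjacent, and any tree decomposition puts a clique entirely inside one bag — forcing width ≥ 2. Hence tw(G) = 2 exactly.

Treewidth 2.
One such decomposition:
Bags: B1 = {4, 5, 7}  B2 = {3, 4, 5}  B3 = {3, 4, 6}  B4 = {2, 3, 4}  B5 = {1, 5, 7}
Tree: B1–B2, B2–B3, B3–B4, B1–B5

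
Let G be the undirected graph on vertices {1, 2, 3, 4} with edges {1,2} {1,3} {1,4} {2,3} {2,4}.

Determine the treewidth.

A width-2 tree decomposition is:
Bags: B1 = {1, 2, 3}  B2 = {1, 2, 4}
Tree: B1–B2
Every bag has size at most 3, so the width is 3 − 1 = 2 and tw(G) ≤ 2. For the lower bound, the 3 vertices {1, 2, 3} are pairwise adjacent, and any tree decomposition puts a clique entirely inside one bag — forcing width ≥ 2. Hence tw(G) = 2 exactly.

2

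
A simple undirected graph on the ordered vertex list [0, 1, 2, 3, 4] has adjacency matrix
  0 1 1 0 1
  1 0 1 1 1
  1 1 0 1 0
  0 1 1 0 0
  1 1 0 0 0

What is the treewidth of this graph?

2

A width-2 tree decomposition is:
Bags: B1 = {0, 1, 2}  B2 = {1, 2, 3}  B3 = {0, 1, 4}
Tree: B1–B2, B1–B3
The largest bag has 3 vertices, giving width 2; this decomposition certifies tw(G) ≤ 2. For the lower bound, the 3 vertices {0, 1, 2} are pairwise adjacent, and any tree decomposition puts a clique entirely inside one bag — forcing width ≥ 2. Combining the bounds, tw(G) = 2.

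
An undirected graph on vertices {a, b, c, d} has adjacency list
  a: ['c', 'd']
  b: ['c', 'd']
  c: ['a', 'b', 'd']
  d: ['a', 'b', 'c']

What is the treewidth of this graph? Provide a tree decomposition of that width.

Treewidth 2.
Bags: B1 = {a, c, d}  B2 = {b, c, d}
Tree: B1–B2

Every bag has size at most 3, so the width is 3 − 1 = 2 and tw(G) ≤ 2. On the other hand G contains the 3-clique {a, c, d}. A clique must lie in a single bag of any decomposition, so no decomposition can have width below 2. Therefore the treewidth is 2.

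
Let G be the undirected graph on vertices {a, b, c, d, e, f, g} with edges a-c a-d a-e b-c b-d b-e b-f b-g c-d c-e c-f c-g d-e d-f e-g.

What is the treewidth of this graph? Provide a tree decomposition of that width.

The largest bag has 4 vertices, giving width 3; this decomposition certifies tw(G) ≤ 3. For the lower bound, the 4 vertices {a, c, d, e} are pairwise adjacent, and any tree decomposition puts a clique entirely inside one bag — forcing width ≥ 3. Hence tw(G) = 3 exactly.

Treewidth 3.
Bags: B1 = {a, c, d, e}  B2 = {b, c, d, e}  B3 = {b, c, d, f}  B4 = {b, c, e, g}
Tree: B1–B2, B2–B3, B2–B4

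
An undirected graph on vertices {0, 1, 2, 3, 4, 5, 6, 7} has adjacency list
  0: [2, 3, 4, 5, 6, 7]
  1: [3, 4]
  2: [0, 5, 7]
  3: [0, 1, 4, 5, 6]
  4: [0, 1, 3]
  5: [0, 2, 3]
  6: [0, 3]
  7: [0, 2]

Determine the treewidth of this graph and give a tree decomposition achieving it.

Every bag has size at most 3, so the width is 3 − 1 = 2 and tw(G) ≤ 2. Conversely, {0, 2, 5} is a clique of size 3, and the vertices of any clique must share a bag in every tree decomposition; so some bag has ≥ 3 vertices and tw(G) ≥ 2. Therefore the treewidth is 2.

Treewidth 2.
Bags: B1 = {0, 3, 4}  B2 = {0, 3, 5}  B3 = {1, 3, 4}  B4 = {0, 3, 6}  B5 = {0, 2, 5}  B6 = {0, 2, 7}
Tree: B1–B2, B1–B3, B2–B4, B2–B5, B5–B6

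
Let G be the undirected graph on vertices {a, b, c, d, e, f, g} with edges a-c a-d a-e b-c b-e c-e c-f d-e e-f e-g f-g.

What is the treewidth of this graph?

2

A width-2 tree decomposition is:
Bags: B1 = {c, e, f}  B2 = {a, c, e}  B3 = {b, c, e}  B4 = {e, f, g}  B5 = {a, d, e}
Tree: B1–B2, B2–B3, B1–B4, B2–B5
Every bag has size at most 3, so the width is 3 − 1 = 2 and tw(G) ≤ 2. Conversely, {a, d, e} is a clique of size 3, and the vertices of any clique must share a bag in every tree decomposition; so some bag has ≥ 3 vertices and tw(G) ≥ 2. The upper and lower bounds meet at 2, so that is the treewidth.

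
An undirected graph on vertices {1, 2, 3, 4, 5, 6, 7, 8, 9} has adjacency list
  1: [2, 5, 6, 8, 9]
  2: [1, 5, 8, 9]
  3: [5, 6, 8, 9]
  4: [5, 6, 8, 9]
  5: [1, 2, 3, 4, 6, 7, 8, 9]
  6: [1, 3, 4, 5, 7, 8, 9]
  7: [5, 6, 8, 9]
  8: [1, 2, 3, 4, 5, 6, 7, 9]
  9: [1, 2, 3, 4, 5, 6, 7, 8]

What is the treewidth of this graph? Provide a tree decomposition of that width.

Treewidth 4.
One optimal decomposition is:
Bags: B1 = {4, 5, 6, 8, 9}  B2 = {5, 6, 7, 8, 9}  B3 = {1, 5, 6, 8, 9}  B4 = {1, 2, 5, 8, 9}  B5 = {3, 5, 6, 8, 9}
Tree: B1–B2, B2–B3, B3–B4, B3–B5

Each bag holds 5 vertices, so the decomposition has width 4, which upper-bounds the treewidth. For the lower bound, the 5 vertices {1, 2, 5, 8, 9} are pairwise adjacent, and any tree decomposition puts a clique entirely inside one bag — forcing width ≥ 4. Therefore the treewidth is 4.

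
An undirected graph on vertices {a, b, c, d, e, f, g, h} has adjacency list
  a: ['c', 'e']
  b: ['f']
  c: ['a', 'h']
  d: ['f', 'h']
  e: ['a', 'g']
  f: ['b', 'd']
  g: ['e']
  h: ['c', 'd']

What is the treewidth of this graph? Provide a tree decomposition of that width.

Treewidth 1.
One such decomposition:
Bags: B1 = {b, f}  B2 = {d, f}  B3 = {d, h}  B4 = {c, h}  B5 = {a, c}  B6 = {a, e}  B7 = {e, g}
Tree: B1–B2, B2–B3, B3–B4, B4–B5, B5–B6, B6–B7

The largest bag has 2 vertices, giving width 1; this decomposition certifies tw(G) ≤ 1. Since G has at least one edge (e.g. b–f), it is not an edgeless graph, so tw(G) ≥ 1. Combining the bounds, tw(G) = 1.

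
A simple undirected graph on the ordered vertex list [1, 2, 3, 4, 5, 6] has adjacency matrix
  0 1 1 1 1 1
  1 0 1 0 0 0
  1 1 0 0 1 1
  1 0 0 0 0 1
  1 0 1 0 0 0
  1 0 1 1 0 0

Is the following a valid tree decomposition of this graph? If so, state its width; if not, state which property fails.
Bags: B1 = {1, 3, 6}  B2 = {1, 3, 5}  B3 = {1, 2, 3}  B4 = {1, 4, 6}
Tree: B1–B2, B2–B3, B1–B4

Yes; width 2.

Vertex coverage: the bags together contain {1, 2, 3, 4, 5, 6}, the full vertex set. Edge coverage: each edge of G has both endpoints in at least one bag. Running intersection: for every vertex, the bags containing it form a connected subtree. All three properties hold, so this is a valid tree decomposition of width max|bag| − 1 = 2, and hence tw(G) ≤ 2.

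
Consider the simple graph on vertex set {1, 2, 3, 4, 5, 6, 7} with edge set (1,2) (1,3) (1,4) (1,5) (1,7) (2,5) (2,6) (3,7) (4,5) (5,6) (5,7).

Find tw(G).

A width-2 tree decomposition is:
Bags: B1 = {1, 5, 7}  B2 = {1, 4, 5}  B3 = {1, 3, 7}  B4 = {1, 2, 5}  B5 = {2, 5, 6}
Tree: B1–B2, B1–B3, B2–B4, B4–B5
Each bag holds 3 vertices, so the decomposition has width 2, which upper-bounds the treewidth. For the lower bound, the 3 vertices {1, 3, 7} are pairwise adjacent, and any tree decomposition puts a clique entirely inside one bag — forcing width ≥ 2. Combining the bounds, tw(G) = 2.

2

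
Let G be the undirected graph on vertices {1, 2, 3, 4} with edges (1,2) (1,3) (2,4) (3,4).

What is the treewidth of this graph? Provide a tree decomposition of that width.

Treewidth 2.
Bags: B1 = {1, 2, 3}  B2 = {2, 3, 4}
Tree: B1–B2

The largest bag has 3 vertices, giving width 2; this decomposition certifies tw(G) ≤ 2. Since 2–1–3–4–2 is a cycle in G, G is not acyclic. Forests are exactly the graphs of treewidth ≤ 1, so tw(G) ≥ 2. Hence tw(G) = 2 exactly.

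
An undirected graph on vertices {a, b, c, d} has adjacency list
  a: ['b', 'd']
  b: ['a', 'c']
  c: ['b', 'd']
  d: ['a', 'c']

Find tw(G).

A width-2 tree decomposition is:
Bags: B1 = {a, b, d}  B2 = {b, c, d}
Tree: B1–B2
The largest bag has 3 vertices, giving width 2; this decomposition certifies tw(G) ≤ 2. For the lower bound, G contains the cycle b–a–d–c–b, so G is not a forest; only forests have treewidth ≤ 1, hence tw(G) ≥ 2. Combining the bounds, tw(G) = 2.

2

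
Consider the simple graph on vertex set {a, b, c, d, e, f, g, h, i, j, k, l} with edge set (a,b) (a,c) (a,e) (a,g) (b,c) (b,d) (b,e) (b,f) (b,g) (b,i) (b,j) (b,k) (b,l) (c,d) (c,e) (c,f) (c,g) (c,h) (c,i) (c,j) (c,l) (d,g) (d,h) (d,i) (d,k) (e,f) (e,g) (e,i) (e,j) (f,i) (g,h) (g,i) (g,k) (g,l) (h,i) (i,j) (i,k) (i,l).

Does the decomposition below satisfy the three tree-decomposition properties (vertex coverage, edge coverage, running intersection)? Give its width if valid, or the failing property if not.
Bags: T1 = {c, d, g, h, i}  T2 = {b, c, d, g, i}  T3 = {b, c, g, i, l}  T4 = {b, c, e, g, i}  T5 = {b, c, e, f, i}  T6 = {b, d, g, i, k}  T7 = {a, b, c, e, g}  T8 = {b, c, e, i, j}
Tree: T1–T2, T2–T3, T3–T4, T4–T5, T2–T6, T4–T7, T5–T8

Yes; width 4.

Vertex coverage: the bags together contain {a, b, c, d, e, f, g, h, i, j, k, l}, the full vertex set. Edge coverage: each edge of G has both endpoints in at least one bag. Running intersection: for every vertex, the bags containing it form a connected subtree. All three properties hold, so this is a valid tree decomposition of width max|bag| − 1 = 4, and hence tw(G) ≤ 4.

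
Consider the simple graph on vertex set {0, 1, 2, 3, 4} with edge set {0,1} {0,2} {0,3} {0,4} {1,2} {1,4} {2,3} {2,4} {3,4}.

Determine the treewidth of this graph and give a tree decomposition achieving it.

Each bag holds 4 vertices, so the decomposition has width 3, which upper-bounds the treewidth. Conversely, {0, 1, 2, 4} is a clique of size 4, and the vertices of any clique must share a bag in every tree decomposition; so some bag has ≥ 4 vertices and tw(G) ≥ 3. The upper and lower bounds meet at 3, so that is the treewidth.

Treewidth 3.
One optimal decomposition is:
Bags: B1 = {0, 2, 3, 4}  B2 = {0, 1, 2, 4}
Tree: B1–B2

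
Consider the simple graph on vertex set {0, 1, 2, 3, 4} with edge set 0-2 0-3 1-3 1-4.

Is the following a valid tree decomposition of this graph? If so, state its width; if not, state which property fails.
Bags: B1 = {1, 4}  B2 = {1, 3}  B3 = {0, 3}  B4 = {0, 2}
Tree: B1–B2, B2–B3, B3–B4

Every vertex of G appears in some bag (union = {0, 1, 2, 3, 4}); every edge is covered by a bag; and for each vertex v the set of bags containing v is connected in the bag tree. The decomposition is therefore valid. The largest bag has 2 vertices, so the width is 1.

Yes; width 1.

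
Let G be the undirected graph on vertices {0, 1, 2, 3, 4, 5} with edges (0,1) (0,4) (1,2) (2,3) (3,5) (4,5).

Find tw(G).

A width-2 tree decomposition is:
Bags: B1 = {0, 1, 4}  B2 = {1, 4, 5}  B3 = {1, 3, 5}  B4 = {1, 2, 3}
Tree: B1–B2, B2–B3, B3–B4
Every bag has size at most 3, so the width is 3 − 1 = 2 and tw(G) ≤ 2. The edges 1–0–4–5–3–2–1 form a cycle, so G is not a tree and its treewidth is at least 2. Combining the bounds, tw(G) = 2.

2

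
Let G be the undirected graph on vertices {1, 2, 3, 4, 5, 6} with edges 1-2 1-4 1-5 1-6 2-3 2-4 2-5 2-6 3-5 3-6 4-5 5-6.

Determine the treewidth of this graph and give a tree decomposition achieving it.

Treewidth 3.
One optimal decomposition is:
Bags: B1 = {2, 3, 5, 6}  B2 = {1, 2, 5, 6}  B3 = {1, 2, 4, 5}
Tree: B1–B2, B2–B3

Each bag holds 4 vertices, so the decomposition has width 3, which upper-bounds the treewidth. Conversely, {1, 2, 4, 5} is a clique of size 4, and the vertices of any clique must share a bag in every tree decomposition; so some bag has ≥ 4 vertices and tw(G) ≥ 3. Combining the bounds, tw(G) = 3.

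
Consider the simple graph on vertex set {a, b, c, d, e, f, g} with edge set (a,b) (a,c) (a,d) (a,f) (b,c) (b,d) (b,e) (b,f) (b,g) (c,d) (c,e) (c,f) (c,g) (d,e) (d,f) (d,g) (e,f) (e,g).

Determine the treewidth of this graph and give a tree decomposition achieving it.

Each bag holds 5 vertices, so the decomposition has width 4, which upper-bounds the treewidth. Conversely, {b, c, d, e, g} is a clique of size 5, and the vertices of any clique must share a bag in every tree decomposition; so some bag has ≥ 5 vertices and tw(G) ≥ 4. Combining the bounds, tw(G) = 4.

Treewidth 4.
One such decomposition:
Bags: B1 = {a, b, c, d, f}  B2 = {b, c, d, e, f}  B3 = {b, c, d, e, g}
Tree: B1–B2, B2–B3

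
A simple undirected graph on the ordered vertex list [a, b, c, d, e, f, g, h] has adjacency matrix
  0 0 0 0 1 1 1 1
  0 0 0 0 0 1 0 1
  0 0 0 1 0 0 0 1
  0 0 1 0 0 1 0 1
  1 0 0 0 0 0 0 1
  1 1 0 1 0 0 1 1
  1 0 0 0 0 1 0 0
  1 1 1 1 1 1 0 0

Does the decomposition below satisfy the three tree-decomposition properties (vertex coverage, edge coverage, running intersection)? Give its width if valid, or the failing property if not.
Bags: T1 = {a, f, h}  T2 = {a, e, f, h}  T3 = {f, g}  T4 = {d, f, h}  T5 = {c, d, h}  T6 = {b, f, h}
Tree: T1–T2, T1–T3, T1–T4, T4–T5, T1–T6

No — edge (a,g) lies in no bag.

A tree decomposition must satisfy three properties: every vertex lies in some bag; for every edge, both endpoints lie together in some bag; and for every vertex, the bags containing it form a connected subtree. Here edge (a,g) lies in no bag, so the decomposition is invalid.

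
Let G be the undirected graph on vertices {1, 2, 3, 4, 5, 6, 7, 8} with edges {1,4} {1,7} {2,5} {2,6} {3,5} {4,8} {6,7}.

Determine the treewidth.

A width-1 tree decomposition is:
Bags: B1 = {4, 8}  B2 = {1, 4}  B3 = {1, 7}  B4 = {6, 7}  B5 = {2, 6}  B6 = {2, 5}  B7 = {3, 5}
Tree: B1–B2, B2–B3, B3–B4, B4–B5, B5–B6, B6–B7
The largest bag has 2 vertices, giving width 1; this decomposition certifies tw(G) ≤ 1. Since G has at least one edge (e.g. 8–4), it is not an edgeless graph, so tw(G) ≥ 1. Hence tw(G) = 1 exactly.

1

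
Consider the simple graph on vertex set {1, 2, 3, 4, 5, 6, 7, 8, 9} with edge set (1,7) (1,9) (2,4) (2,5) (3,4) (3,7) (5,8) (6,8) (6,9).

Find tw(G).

A width-2 tree decomposition is:
Bags: B1 = {1, 3, 7}  B2 = {1, 3, 9}  B3 = {3, 6, 9}  B4 = {3, 6, 8}  B5 = {3, 5, 8}  B6 = {2, 3, 5}  B7 = {2, 3, 4}
Tree: B1–B2, B2–B3, B3–B4, B4–B5, B5–B6, B6–B7
The largest bag has 3 vertices, giving width 2; this decomposition certifies tw(G) ≤ 2. Since 3–7–1–9–6–8–5–2–4–3 is a cycle in G, G is not acyclic. Forests are exactly the graphs of treewidth ≤ 1, so tw(G) ≥ 2. Combining the bounds, tw(G) = 2.

2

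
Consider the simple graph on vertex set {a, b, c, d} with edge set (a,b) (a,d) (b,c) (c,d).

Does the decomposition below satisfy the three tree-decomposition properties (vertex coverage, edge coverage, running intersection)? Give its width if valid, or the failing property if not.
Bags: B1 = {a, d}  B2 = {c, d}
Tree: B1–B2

A tree decomposition must satisfy three properties: every vertex lies in some bag; for every edge, both endpoints lie together in some bag; and for every vertex, the bags containing it form a connected subtree. Here vertex b appears in no bag, so the decomposition is invalid.

No — vertex b appears in no bag.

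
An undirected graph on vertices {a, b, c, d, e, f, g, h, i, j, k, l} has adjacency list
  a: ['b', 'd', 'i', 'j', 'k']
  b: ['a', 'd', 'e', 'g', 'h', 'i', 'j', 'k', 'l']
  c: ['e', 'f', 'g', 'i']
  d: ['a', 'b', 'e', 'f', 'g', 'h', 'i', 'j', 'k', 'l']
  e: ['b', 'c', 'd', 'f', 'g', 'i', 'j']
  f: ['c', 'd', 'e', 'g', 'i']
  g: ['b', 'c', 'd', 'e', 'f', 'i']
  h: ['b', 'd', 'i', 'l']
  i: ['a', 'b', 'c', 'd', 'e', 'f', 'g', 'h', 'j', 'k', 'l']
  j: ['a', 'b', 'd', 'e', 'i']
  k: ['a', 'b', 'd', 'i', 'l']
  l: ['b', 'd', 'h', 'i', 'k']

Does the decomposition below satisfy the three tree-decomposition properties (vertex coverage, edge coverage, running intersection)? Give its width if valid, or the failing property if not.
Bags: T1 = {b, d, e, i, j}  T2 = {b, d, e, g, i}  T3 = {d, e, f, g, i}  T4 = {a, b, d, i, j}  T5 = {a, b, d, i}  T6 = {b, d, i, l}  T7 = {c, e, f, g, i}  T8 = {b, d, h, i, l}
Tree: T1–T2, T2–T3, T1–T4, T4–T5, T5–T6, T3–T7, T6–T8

No — vertex k appears in no bag.

A tree decomposition must satisfy three properties: every vertex lies in some bag; for every edge, both endpoints lie together in some bag; and for every vertex, the bags containing it form a connected subtree. Here vertex k appears in no bag, so the decomposition is invalid.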